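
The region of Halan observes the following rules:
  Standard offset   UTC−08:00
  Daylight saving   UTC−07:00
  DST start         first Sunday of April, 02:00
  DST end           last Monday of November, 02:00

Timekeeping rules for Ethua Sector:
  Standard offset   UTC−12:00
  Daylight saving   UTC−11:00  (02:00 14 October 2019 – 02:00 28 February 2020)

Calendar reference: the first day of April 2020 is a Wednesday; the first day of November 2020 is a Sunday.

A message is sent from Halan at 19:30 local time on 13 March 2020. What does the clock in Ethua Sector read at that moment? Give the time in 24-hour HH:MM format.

15:30

1 April 2020 is a Wednesday, so the first Sunday is April 5.
1 November 2020 is a Sunday, so Mondays fall on 2, 9, 16, 23, 30; the last is November 30.
13 March 2020 is outside the daylight-saving period (5 April – 30 November), so Halan is on standard time, UTC−08:00.
19:30 Halan + 8h = 03:30 UTC (rolling into the next day, 14 March 2020).
At the standard offset (UTC−12:00), 03:30 UTC − 12h = 15:30 Ethua Sector standard time (rolling into the previous day, 13 March 2020).
Daylight saving runs 14 October 2019 – 28 February 2020; the standard-time date in Ethua Sector, 13 March 2020, is outside that window, so Ethua Sector is on standard time at UTC−12:00.
03:30 UTC − 12h = 15:30 Ethua Sector (rolling into the previous day, 13 March 2020).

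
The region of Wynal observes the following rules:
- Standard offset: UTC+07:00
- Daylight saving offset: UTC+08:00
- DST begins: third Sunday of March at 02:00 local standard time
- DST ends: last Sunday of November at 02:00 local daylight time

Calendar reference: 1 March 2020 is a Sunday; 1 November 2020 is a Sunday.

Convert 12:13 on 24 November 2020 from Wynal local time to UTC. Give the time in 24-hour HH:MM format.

04:13

1 March 2020 is a Sunday, so the first Sunday is March 1 and the third is March 15.
1 November 2020 is a Sunday, so Sundays fall on 1, 8, 15, 22, 29; the last is November 29.
24 November 2020 lies within the daylight-saving period (15 March – 29 November), so Wynal is on daylight time, UTC+08:00.
12:13 local − 8h = 04:13 UTC.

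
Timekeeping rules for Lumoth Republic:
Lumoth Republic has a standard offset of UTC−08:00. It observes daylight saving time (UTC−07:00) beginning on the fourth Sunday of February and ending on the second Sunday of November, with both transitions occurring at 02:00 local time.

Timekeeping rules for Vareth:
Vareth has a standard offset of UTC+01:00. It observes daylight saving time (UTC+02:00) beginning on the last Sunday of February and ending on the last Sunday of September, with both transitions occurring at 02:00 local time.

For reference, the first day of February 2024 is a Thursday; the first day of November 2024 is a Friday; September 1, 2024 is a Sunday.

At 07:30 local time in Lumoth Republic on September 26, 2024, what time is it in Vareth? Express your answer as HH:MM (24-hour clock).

16:30

1 February 2024 is a Thursday, so the first Sunday is February 4 and the fourth is February 25.
1 November 2024 is a Friday, so the first Sunday is November 3 and the second is November 10.
September 26, 2024 falls between 25 February and 10 November, so daylight saving is in effect and Lumoth Republic is at UTC−07:00.
07:30 Lumoth Republic + 7h = 14:30 UTC.
1 February 2024 is a Thursday, so Sundays fall on 4, 11, 18, 25; the last is February 25.
1 September 2024 is a Sunday, so Sundays fall on 1, 8, 15, 22, 29; the last is September 29.
At the standard offset (UTC+01:00), 14:30 UTC + 1h = 15:30 Vareth standard time.
Daylight saving runs 25 February – 29 September; the standard-time date in Vareth, September 26, 2024, is inside that window, so Vareth is at UTC+02:00.
14:30 UTC + 2h = 16:30 Vareth.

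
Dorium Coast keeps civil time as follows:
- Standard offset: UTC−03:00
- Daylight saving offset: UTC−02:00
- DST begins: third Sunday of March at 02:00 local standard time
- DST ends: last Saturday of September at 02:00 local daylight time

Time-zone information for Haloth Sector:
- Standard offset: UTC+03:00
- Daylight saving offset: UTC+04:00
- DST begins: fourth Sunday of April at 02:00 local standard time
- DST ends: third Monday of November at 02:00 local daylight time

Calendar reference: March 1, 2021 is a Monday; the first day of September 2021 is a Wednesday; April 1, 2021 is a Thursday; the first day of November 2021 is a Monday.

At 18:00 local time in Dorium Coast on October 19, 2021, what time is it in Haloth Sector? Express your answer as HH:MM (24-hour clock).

01:00

1 March 2021 is a Monday, so the first Sunday is March 7 and the third is March 21.
1 September 2021 is a Wednesday, so Saturdays fall on 4, 11, 18, 25; the last is September 25.
October 19, 2021 does not fall between 21 March and 25 September, so daylight saving is not in effect and Dorium Coast is at UTC−03:00.
18:00 Dorium Coast + 3h = 21:00 UTC.
1 April 2021 is a Thursday, so the first Sunday is April 4 and the fourth is April 25.
1 November 2021 is a Monday, so the first Monday is November 1 and the third is November 15.
At the standard offset (UTC+03:00), 21:00 UTC + 3h = 00:00 Haloth Sector standard time (rolling into the next day, 20 October 2021).
The standard-time date in Haloth Sector, October 20, 2021, falls between 25 April and 15 November, so daylight saving is in effect and Haloth Sector is at UTC+04:00.
21:00 UTC + 4h = 01:00 Haloth Sector (rolling into the next day, 20 October 2021).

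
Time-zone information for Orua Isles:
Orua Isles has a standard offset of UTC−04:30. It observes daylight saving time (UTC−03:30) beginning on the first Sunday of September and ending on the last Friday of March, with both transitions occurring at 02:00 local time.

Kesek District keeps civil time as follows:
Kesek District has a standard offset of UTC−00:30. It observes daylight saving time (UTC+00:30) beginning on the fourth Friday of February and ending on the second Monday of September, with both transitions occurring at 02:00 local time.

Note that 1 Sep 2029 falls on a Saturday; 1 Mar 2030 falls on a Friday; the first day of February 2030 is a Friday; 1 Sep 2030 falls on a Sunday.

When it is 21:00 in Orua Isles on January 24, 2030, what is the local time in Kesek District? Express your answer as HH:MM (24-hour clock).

00:00

1 September 2029 is a Saturday, so the first Sunday is September 2.
1 March 2030 is a Friday, so Fridays fall on 1, 8, 15, 22, 29; the last is March 29.
January 24, 2030 falls between 2 September 2029 and 29 March 2030, so daylight saving is in effect and Orua Isles is at UTC−03:30.
21:00 Orua Isles + 3h30m = 00:30 UTC (rolling into the next day, 25 January 2030).
1 February 2030 is a Friday, so the first Friday is February 1 and the fourth is February 22.
1 September 2030 is a Sunday, so the first Monday is September 2 and the second is September 9.
At the standard offset (UTC−00:30), 00:30 UTC − 0h30m = 00:00 Kesek District standard time.
The standard-time date in Kesek District, January 25, 2030, does not fall between 22 February and 9 September, so daylight saving is not in effect and Kesek District is at UTC−00:30.
00:30 UTC − 0h30m = 00:00 Kesek District.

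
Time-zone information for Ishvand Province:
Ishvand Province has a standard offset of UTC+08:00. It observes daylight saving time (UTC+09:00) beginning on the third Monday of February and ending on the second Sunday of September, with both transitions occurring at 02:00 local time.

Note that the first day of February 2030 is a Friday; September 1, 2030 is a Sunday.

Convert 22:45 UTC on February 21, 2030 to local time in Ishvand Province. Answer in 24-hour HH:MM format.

07:45

1 February 2030 is a Friday, so the first Monday is February 4 and the third is February 18.
1 September 2030 is a Sunday, so the first Sunday is September 1 and the second is September 8.
At the standard offset (UTC+08:00), 22:45 UTC + 8h = 06:45 Ishvand Province standard time (rolling into the next day, 22 February 2030).
The standard-time date in Ishvand Province, February 22, 2030, lies within the daylight-saving period (18 February – 8 September), so Ishvand Province is on daylight time, UTC+09:00.
22:45 UTC + 9h = 07:45 local (rolling into the next day, 22 February 2030).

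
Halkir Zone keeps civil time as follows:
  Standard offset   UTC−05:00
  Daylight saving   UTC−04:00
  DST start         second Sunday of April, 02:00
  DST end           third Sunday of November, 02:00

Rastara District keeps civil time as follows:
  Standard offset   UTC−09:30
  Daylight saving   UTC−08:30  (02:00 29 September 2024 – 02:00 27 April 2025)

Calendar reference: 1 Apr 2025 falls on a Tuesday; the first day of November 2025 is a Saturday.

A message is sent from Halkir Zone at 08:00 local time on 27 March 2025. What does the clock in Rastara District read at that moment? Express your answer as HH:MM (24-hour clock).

1 April 2025 is a Tuesday, so the first Sunday is April 6 and the second is April 13.
1 November 2025 is a Saturday, so the first Sunday is November 2 and the third is November 16.
27 March 2025 does not fall between 13 April and 16 November, so daylight saving is not in effect and Halkir Zone is at UTC−05:00.
08:00 Halkir Zone + 5h = 13:00 UTC.
At the standard offset (UTC−09:30), 13:00 UTC − 9h30m = 03:30 Rastara District standard time.
Daylight saving runs 29 September 2024 – 27 April 2025; the standard-time date in Rastara District, 27 March 2025, is inside that window, so Rastara District is at UTC−08:30.
13:00 UTC − 8h30m = 04:30 Rastara District.

04:30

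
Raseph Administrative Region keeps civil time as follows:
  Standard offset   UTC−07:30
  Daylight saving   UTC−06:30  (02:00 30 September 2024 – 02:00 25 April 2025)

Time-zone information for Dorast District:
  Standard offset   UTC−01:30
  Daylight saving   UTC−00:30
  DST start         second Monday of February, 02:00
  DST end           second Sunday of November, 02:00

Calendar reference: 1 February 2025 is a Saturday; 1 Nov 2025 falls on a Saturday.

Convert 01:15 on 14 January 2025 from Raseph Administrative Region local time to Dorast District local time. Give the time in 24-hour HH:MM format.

14 January 2025 lies within the daylight-saving period (30 September 2024 – 25 April 2025), so Raseph Administrative Region is on daylight time, UTC−06:30.
01:15 Raseph Administrative Region + 6h30m = 07:45 UTC.
1 February 2025 is a Saturday, so the first Monday is February 3 and the second is February 10.
1 November 2025 is a Saturday, so the first Sunday is November 2 and the second is November 9.
At the standard offset (UTC−01:30), 07:45 UTC − 1h30m = 06:15 Dorast District standard time.
The standard-time date in Dorast District, 14 January 2025, is outside the daylight-saving period (10 February – 9 November), so Dorast District is on standard time, UTC−01:30.
07:45 UTC − 1h30m = 06:15 Dorast District.

06:15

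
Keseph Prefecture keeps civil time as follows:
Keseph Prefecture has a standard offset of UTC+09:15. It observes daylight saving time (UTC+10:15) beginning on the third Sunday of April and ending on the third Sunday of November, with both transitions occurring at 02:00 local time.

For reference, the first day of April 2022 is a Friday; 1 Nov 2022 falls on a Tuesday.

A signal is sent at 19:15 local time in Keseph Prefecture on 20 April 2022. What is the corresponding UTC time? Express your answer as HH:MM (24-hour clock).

1 April 2022 is a Friday, so the first Sunday is April 3 and the third is April 17.
1 November 2022 is a Tuesday, so the first Sunday is November 6 and the third is November 20.
Daylight saving runs 17 April – 20 November; 20 April 2022 is inside that window, so Keseph Prefecture is at UTC+10:15.
19:15 local − 10h15m = 09:00 UTC.

09:00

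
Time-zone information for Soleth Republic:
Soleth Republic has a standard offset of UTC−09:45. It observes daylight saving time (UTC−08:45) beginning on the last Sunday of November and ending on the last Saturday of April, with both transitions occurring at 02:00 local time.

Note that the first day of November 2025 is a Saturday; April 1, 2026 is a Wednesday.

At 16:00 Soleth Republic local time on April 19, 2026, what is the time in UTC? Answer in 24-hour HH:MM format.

00:45

1 November 2025 is a Saturday, so Sundays fall on 2, 9, 16, 23, 30; the last is November 30.
1 April 2026 is a Wednesday, so Saturdays fall on 4, 11, 18, 25; the last is April 25.
Daylight saving runs 30 November 2025 – 25 April 2026; April 19, 2026 is inside that window, so Soleth Republic is at UTC−08:45.
16:00 local + 8h45m = 00:45 UTC (rolling into the next day, 20 April 2026).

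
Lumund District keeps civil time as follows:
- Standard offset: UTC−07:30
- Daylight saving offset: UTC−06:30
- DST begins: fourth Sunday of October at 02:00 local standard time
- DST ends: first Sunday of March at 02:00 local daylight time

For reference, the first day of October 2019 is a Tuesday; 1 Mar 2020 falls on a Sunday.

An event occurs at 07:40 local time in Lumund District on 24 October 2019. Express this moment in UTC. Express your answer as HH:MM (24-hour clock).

15:10

1 October 2019 is a Tuesday, so the first Sunday is October 6 and the fourth is October 27.
1 March 2020 is a Sunday, so the first Sunday is March 1.
24 October 2019 does not fall between 27 October 2019 and 1 March 2020, so daylight saving is not in effect and Lumund District is at UTC−07:30.
07:40 local + 7h30m = 15:10 UTC.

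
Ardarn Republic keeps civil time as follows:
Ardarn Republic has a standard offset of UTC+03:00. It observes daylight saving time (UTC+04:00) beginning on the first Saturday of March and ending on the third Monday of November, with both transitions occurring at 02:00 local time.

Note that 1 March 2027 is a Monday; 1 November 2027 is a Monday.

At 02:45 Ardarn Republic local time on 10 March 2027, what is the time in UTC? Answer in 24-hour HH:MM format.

1 March 2027 is a Monday, so the first Saturday is March 6.
1 November 2027 is a Monday, so the first Monday is November 1 and the third is November 15.
Daylight saving runs 6 March – 15 November; 10 March 2027 is inside that window, so Ardarn Republic is at UTC+04:00.
02:45 local − 4h = 22:45 UTC (rolling into the previous day, 9 March 2027).

22:45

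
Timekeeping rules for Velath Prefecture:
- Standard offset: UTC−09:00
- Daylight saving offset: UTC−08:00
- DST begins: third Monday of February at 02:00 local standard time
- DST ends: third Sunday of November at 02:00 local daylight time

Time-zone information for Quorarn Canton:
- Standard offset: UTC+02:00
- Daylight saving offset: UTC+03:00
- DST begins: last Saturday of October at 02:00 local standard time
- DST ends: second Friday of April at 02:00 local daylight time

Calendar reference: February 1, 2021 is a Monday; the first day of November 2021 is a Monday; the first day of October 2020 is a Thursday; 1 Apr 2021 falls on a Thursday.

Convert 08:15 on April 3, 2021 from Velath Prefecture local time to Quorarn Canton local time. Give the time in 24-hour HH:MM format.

1 February 2021 is a Monday, so the first Monday is February 1 and the third is February 15.
1 November 2021 is a Monday, so the first Sunday is November 7 and the third is November 21.
April 3, 2021 lies within the daylight-saving period (15 February – 21 November), so Velath Prefecture is on daylight time, UTC−08:00.
08:15 Velath Prefecture + 8h = 16:15 UTC.
1 October 2020 is a Thursday, so Saturdays fall on 3, 10, 17, 24, 31; the last is October 31.
1 April 2021 is a Thursday, so the first Friday is April 2 and the second is April 9.
At the standard offset (UTC+02:00), 16:15 UTC + 2h = 18:15 Quorarn Canton standard time.
Daylight saving runs 31 October 2020 – 9 April 2021; the standard-time date in Quorarn Canton, April 3, 2021, is inside that window, so Quorarn Canton is at UTC+03:00.
16:15 UTC + 3h = 19:15 Quorarn Canton.

19:15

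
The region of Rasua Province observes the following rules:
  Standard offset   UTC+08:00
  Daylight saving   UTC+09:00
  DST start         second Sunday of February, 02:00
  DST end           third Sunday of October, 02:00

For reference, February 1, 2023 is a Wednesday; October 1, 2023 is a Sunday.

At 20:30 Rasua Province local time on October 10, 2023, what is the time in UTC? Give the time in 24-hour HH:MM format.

11:30

1 February 2023 is a Wednesday, so the first Sunday is February 5 and the second is February 12.
1 October 2023 is a Sunday, so the first Sunday is October 1 and the third is October 15.
Daylight saving runs 12 February – 15 October; October 10, 2023 is inside that window, so Rasua Province is at UTC+09:00.
20:30 local − 9h = 11:30 UTC.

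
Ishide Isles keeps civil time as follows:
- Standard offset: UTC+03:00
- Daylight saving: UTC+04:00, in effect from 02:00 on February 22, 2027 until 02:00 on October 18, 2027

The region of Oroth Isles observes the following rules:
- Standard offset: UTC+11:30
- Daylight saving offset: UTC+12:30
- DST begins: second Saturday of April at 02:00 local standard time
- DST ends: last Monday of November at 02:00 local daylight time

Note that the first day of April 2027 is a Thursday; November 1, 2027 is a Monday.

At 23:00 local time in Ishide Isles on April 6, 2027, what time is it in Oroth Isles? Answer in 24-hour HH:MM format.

06:30

April 6, 2027 falls between 22 February and 18 October, so daylight saving is in effect and Ishide Isles is at UTC+04:00.
23:00 Ishide Isles − 4h = 19:00 UTC.
1 April 2027 is a Thursday, so the first Saturday is April 3 and the second is April 10.
1 November 2027 is a Monday, so Mondays fall on 1, 8, 15, 22, 29; the last is November 29.
At the standard offset (UTC+11:30), 19:00 UTC + 11h30m = 06:30 Oroth Isles standard time (rolling into the next day, 7 April 2027).
The standard-time date in Oroth Isles, April 7, 2027, does not fall between 10 April and 29 November, so daylight saving is not in effect and Oroth Isles is at UTC+11:30.
19:00 UTC + 11h30m = 06:30 Oroth Isles (rolling into the next day, 7 April 2027).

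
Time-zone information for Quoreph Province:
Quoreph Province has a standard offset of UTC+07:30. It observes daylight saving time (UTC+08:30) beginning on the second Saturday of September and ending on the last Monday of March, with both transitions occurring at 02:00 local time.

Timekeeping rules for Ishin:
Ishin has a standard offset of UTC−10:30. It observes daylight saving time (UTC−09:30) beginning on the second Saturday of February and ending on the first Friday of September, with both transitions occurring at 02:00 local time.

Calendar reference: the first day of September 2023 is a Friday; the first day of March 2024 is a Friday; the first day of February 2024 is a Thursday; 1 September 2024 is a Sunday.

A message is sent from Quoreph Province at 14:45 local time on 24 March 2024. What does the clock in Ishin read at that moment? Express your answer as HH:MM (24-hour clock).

20:45

1 September 2023 is a Friday, so the first Saturday is September 2 and the second is September 9.
1 March 2024 is a Friday, so Mondays fall on 4, 11, 18, 25; the last is March 25.
24 March 2024 lies within the daylight-saving period (9 September 2023 – 25 March 2024), so Quoreph Province is on daylight time, UTC+08:30.
14:45 Quoreph Province − 8h30m = 06:15 UTC.
1 February 2024 is a Thursday, so the first Saturday is February 3 and the second is February 10.
1 September 2024 is a Sunday, so the first Friday is September 6.
At the standard offset (UTC−10:30), 06:15 UTC − 10h30m = 19:45 Ishin standard time (rolling into the previous day, 23 March 2024).
The standard-time date in Ishin, 23 March 2024, falls between 10 February and 6 September, so daylight saving is in effect and Ishin is at UTC−09:30.
06:15 UTC − 9h30m = 20:45 Ishin (rolling into the previous day, 23 March 2024).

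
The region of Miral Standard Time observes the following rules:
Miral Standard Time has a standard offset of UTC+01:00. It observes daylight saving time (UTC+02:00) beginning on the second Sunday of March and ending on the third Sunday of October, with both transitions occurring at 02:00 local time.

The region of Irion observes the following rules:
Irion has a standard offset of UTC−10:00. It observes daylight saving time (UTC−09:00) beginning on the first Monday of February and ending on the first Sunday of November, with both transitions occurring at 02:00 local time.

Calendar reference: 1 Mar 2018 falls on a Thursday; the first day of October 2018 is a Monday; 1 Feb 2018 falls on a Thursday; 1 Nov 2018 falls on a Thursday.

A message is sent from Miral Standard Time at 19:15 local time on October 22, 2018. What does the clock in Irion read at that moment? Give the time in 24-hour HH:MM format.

1 March 2018 is a Thursday, so the first Sunday is March 4 and the second is March 11.
1 October 2018 is a Monday, so the first Sunday is October 7 and the third is October 21.
October 22, 2018 does not fall between 11 March and 21 October, so daylight saving is not in effect and Miral Standard Time is at UTC+01:00.
19:15 Miral Standard Time − 1h = 18:15 UTC.
1 February 2018 is a Thursday, so the first Monday is February 5.
1 November 2018 is a Thursday, so the first Sunday is November 4.
At the standard offset (UTC−10:00), 18:15 UTC − 10h = 08:15 Irion standard time.
Daylight saving runs 5 February – 4 November; the standard-time date in Irion, October 22, 2018, is inside that window, so Irion is at UTC−09:00.
18:15 UTC − 9h = 09:15 Irion.

09:15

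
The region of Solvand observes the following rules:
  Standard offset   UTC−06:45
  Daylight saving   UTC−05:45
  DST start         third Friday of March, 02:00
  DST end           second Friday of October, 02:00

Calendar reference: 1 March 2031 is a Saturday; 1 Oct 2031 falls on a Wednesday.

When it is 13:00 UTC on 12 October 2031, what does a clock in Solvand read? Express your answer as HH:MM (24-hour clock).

1 March 2031 is a Saturday, so the first Friday is March 7 and the third is March 21.
1 October 2031 is a Wednesday, so the first Friday is October 3 and the second is October 10.
At the standard offset (UTC−06:45), 13:00 UTC − 6h45m = 06:15 Solvand standard time.
Daylight saving runs 21 March – 10 October; the standard-time date in Solvand, 12 October 2031, is outside that window, so Solvand is on standard time at UTC−06:45.
13:00 UTC − 6h45m = 06:15 local.

06:15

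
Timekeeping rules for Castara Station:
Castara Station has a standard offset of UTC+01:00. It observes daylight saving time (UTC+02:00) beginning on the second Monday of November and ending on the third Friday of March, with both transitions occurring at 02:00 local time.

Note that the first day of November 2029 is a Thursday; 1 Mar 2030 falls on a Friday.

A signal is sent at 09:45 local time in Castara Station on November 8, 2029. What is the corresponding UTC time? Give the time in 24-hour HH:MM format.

1 November 2029 is a Thursday, so the first Monday is November 5 and the second is November 12.
1 March 2030 is a Friday, so the first Friday is March 1 and the third is March 15.
November 8, 2029 is outside the daylight-saving period (12 November 2029 – 15 March 2030), so Castara Station is on standard time, UTC+01:00.
09:45 local − 1h = 08:45 UTC.

08:45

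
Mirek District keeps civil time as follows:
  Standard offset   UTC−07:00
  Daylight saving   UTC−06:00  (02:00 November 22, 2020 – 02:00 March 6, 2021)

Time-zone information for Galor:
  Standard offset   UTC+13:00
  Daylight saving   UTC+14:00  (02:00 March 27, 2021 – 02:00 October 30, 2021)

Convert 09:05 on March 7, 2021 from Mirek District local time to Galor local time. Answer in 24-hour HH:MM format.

March 7, 2021 does not fall between 22 November 2020 and 6 March 2021, so daylight saving is not in effect and Mirek District is at UTC−07:00.
09:05 Mirek District + 7h = 16:05 UTC.
At the standard offset (UTC+13:00), 16:05 UTC + 13h = 05:05 Galor standard time (rolling into the next day, 8 March 2021).
The standard-time date in Galor, March 8, 2021, does not fall between 27 March and 30 October, so daylight saving is not in effect and Galor is at UTC+13:00.
16:05 UTC + 13h = 05:05 Galor (rolling into the next day, 8 March 2021).

05:05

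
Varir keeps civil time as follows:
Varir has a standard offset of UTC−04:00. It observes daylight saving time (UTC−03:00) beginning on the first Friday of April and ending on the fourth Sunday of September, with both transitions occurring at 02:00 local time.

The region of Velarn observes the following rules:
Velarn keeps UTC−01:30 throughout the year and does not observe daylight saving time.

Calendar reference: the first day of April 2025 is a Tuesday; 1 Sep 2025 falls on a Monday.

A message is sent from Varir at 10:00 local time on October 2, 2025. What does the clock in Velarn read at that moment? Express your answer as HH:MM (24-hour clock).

1 April 2025 is a Tuesday, so the first Friday is April 4.
1 September 2025 is a Monday, so the first Sunday is September 7 and the fourth is September 28.
October 2, 2025 is outside the daylight-saving period (4 April – 28 September), so Varir is on standard time, UTC−04:00.
10:00 Varir + 4h = 14:00 UTC.
Velarn has no daylight saving, so its offset is UTC−01:30 year-round.
14:00 UTC − 1h30m = 12:30 Velarn.

12:30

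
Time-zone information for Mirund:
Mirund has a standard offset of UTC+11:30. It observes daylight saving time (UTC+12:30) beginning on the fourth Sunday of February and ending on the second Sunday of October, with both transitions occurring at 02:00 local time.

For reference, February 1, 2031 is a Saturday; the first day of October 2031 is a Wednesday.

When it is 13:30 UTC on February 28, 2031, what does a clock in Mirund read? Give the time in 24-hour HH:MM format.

02:00

1 February 2031 is a Saturday, so the first Sunday is February 2 and the fourth is February 23.
1 October 2031 is a Wednesday, so the first Sunday is October 5 and the second is October 12.
At the standard offset (UTC+11:30), 13:30 UTC + 11h30m = 01:00 Mirund standard time (rolling into the next day, 1 March 2031).
The standard-time date in Mirund, March 1, 2031, falls between 23 February and 12 October, so daylight saving is in effect and Mirund is at UTC+12:30.
13:30 UTC + 12h30m = 02:00 local (rolling into the next day, 1 March 2031).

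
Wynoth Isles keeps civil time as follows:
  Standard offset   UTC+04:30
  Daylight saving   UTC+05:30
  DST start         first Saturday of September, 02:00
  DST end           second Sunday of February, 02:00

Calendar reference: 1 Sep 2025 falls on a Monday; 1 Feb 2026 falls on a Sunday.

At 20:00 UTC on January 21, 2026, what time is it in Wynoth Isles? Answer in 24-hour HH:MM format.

1 September 2025 is a Monday, so the first Saturday is September 6.
1 February 2026 is a Sunday, so the first Sunday is February 1 and the second is February 8.
At the standard offset (UTC+04:30), 20:00 UTC + 4h30m = 00:30 Wynoth Isles standard time (rolling into the next day, 22 January 2026).
The standard-time date in Wynoth Isles, January 22, 2026, lies within the daylight-saving period (6 September 2025 – 8 February 2026), so Wynoth Isles is on daylight time, UTC+05:30.
20:00 UTC + 5h30m = 01:30 local (rolling into the next day, 22 January 2026).

01:30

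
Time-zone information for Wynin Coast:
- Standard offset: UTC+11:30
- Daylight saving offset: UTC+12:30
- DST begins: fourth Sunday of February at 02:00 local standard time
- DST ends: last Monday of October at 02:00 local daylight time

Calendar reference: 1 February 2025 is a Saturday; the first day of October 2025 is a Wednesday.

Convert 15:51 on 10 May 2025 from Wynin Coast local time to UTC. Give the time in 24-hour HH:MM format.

1 February 2025 is a Saturday, so the first Sunday is February 2 and the fourth is February 23.
1 October 2025 is a Wednesday, so Mondays fall on 6, 13, 20, 27; the last is October 27.
10 May 2025 lies within the daylight-saving period (23 February – 27 October), so Wynin Coast is on daylight time, UTC+12:30.
15:51 local − 12h30m = 03:21 UTC.

03:21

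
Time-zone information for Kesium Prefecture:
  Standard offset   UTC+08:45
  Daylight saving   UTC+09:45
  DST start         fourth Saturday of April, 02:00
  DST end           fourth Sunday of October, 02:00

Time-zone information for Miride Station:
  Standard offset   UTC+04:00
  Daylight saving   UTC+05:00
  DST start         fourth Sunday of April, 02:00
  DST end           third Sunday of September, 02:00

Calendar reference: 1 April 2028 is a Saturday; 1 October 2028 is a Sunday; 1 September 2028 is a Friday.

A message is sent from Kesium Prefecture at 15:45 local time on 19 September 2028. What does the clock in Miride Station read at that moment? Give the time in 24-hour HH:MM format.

10:00

1 April 2028 is a Saturday, so the first Saturday is April 1 and the fourth is April 22.
1 October 2028 is a Sunday, so the first Sunday is October 1 and the fourth is October 22.
19 September 2028 falls between 22 April and 22 October, so daylight saving is in effect and Kesium Prefecture is at UTC+09:45.
15:45 Kesium Prefecture − 9h45m = 06:00 UTC.
1 April 2028 is a Saturday, so the first Sunday is April 2 and the fourth is April 23.
1 September 2028 is a Friday, so the first Sunday is September 3 and the third is September 17.
At the standard offset (UTC+04:00), 06:00 UTC + 4h = 10:00 Miride Station standard time.
The standard-time date in Miride Station, 19 September 2028, does not fall between 23 April and 17 September, so daylight saving is not in effect and Miride Station is at UTC+04:00.
06:00 UTC + 4h = 10:00 Miride Station.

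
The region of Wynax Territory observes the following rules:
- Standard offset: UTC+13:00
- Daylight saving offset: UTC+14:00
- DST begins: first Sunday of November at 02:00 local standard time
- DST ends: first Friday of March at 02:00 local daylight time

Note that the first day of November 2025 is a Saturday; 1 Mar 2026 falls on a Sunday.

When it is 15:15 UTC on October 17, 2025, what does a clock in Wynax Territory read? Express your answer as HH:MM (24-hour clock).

04:15

1 November 2025 is a Saturday, so the first Sunday is November 2.
1 March 2026 is a Sunday, so the first Friday is March 6.
At the standard offset (UTC+13:00), 15:15 UTC + 13h = 04:15 Wynax Territory standard time (rolling into the next day, 18 October 2025).
The standard-time date in Wynax Territory, October 18, 2025, does not fall between 2 November 2025 and 6 March 2026, so daylight saving is not in effect and Wynax Territory is at UTC+13:00.
15:15 UTC + 13h = 04:15 local (rolling into the next day, 18 October 2025).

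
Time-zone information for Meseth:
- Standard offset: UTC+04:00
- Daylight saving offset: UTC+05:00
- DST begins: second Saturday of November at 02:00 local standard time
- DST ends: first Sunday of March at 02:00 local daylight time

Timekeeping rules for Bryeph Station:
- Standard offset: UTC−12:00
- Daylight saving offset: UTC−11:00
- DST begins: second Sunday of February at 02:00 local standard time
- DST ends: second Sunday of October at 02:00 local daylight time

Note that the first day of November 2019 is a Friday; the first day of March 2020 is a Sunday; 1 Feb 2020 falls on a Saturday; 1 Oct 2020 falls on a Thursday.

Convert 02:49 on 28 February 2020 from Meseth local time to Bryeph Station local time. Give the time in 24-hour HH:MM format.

1 November 2019 is a Friday, so the first Saturday is November 2 and the second is November 9.
1 March 2020 is a Sunday, so the first Sunday is March 1.
Daylight saving runs 9 November 2019 – 1 March 2020; 28 February 2020 is inside that window, so Meseth is at UTC+05:00.
02:49 Meseth − 5h = 21:49 UTC (rolling into the previous day, 27 February 2020).
1 February 2020 is a Saturday, so the first Sunday is February 2 and the second is February 9.
1 October 2020 is a Thursday, so the first Sunday is October 4 and the second is October 11.
At the standard offset (UTC−12:00), 21:49 UTC − 12h = 09:49 Bryeph Station standard time.
Daylight saving runs 9 February – 11 October; the standard-time date in Bryeph Station, 27 February 2020, is inside that window, so Bryeph Station is at UTC−11:00.
21:49 UTC − 11h = 10:49 Bryeph Station.

10:49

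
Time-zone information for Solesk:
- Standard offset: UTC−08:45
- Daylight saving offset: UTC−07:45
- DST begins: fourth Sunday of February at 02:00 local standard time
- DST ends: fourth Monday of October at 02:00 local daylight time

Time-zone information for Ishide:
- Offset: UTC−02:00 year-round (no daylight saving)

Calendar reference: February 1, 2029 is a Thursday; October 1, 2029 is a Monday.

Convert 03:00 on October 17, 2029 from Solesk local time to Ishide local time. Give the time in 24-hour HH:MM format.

08:45

1 February 2029 is a Thursday, so the first Sunday is February 4 and the fourth is February 25.
1 October 2029 is a Monday, so the first Monday is October 1 and the fourth is October 22.
October 17, 2029 lies within the daylight-saving period (25 February – 22 October), so Solesk is on daylight time, UTC−07:45.
03:00 Solesk + 7h45m = 10:45 UTC.
Ishide has no daylight saving, so its offset is UTC−02:00 year-round.
10:45 UTC − 2h = 08:45 Ishide.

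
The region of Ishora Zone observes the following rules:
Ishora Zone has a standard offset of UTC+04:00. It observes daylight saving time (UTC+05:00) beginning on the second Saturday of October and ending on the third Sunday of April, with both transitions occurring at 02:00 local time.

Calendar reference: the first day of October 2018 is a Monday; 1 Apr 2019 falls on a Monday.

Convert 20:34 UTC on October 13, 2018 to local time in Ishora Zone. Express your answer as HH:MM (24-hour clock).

1 October 2018 is a Monday, so the first Saturday is October 6 and the second is October 13.
1 April 2019 is a Monday, so the first Sunday is April 7 and the third is April 21.
At the standard offset (UTC+04:00), 20:34 UTC + 4h = 00:34 Ishora Zone standard time (rolling into the next day, 14 October 2018).
Daylight saving runs 13 October 2018 – 21 April 2019; the standard-time date in Ishora Zone, October 14, 2018, is inside that window, so Ishora Zone is at UTC+05:00.
20:34 UTC + 5h = 01:34 local (rolling into the next day, 14 October 2018).

01:34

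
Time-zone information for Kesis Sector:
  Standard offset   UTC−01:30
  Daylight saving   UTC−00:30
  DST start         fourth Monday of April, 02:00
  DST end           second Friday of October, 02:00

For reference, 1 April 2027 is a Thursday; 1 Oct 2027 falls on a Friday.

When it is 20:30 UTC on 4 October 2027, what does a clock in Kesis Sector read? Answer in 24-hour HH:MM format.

1 April 2027 is a Thursday, so the first Monday is April 5 and the fourth is April 26.
1 October 2027 is a Friday, so the first Friday is October 1 and the second is October 8.
At the standard offset (UTC−01:30), 20:30 UTC − 1h30m = 19:00 Kesis Sector standard time.
Daylight saving runs 26 April – 8 October; the standard-time date in Kesis Sector, 4 October 2027, is inside that window, so Kesis Sector is at UTC−00:30.
20:30 UTC − 0h30m = 20:00 local.

20:00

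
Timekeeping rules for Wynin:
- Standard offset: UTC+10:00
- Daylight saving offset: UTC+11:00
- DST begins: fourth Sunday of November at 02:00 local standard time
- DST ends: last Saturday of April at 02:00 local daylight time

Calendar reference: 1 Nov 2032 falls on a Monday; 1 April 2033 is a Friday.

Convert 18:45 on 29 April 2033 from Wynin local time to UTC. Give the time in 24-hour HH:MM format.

07:45

1 November 2032 is a Monday, so the first Sunday is November 7 and the fourth is November 28.
1 April 2033 is a Friday, so Saturdays fall on 2, 9, 16, 23, 30; the last is April 30.
Daylight saving runs 28 November 2032 – 30 April 2033; 29 April 2033 is inside that window, so Wynin is at UTC+11:00.
18:45 local − 11h = 07:45 UTC.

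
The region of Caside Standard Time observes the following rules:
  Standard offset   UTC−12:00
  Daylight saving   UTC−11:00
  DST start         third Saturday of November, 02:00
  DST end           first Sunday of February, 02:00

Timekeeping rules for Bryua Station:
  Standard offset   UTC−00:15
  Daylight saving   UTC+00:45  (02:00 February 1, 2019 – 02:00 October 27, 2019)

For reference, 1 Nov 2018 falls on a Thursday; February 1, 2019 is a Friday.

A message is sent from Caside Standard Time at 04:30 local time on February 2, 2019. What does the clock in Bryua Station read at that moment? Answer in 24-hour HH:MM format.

1 November 2018 is a Thursday, so the first Saturday is November 3 and the third is November 17.
1 February 2019 is a Friday, so the first Sunday is February 3.
February 2, 2019 falls between 17 November 2018 and 3 February 2019, so daylight saving is in effect and Caside Standard Time is at UTC−11:00.
04:30 Caside Standard Time + 11h = 15:30 UTC.
At the standard offset (UTC−00:15), 15:30 UTC − 0h15m = 15:15 Bryua Station standard time.
Daylight saving runs 1 February – 27 October; the standard-time date in Bryua Station, February 2, 2019, is inside that window, so Bryua Station is at UTC+00:45.
15:30 UTC + 0h45m = 16:15 Bryua Station.

16:15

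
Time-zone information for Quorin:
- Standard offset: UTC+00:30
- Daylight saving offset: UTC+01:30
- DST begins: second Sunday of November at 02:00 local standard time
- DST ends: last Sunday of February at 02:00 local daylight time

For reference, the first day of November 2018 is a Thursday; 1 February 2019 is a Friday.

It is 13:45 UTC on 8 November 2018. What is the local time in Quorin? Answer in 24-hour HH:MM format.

14:15

1 November 2018 is a Thursday, so the first Sunday is November 4 and the second is November 11.
1 February 2019 is a Friday, so Sundays fall on 3, 10, 17, 24; the last is February 24.
At the standard offset (UTC+00:30), 13:45 UTC + 0h30m = 14:15 Quorin standard time.
Daylight saving runs 11 November 2018 – 24 February 2019; the standard-time date in Quorin, 8 November 2018, is outside that window, so Quorin is on standard time at UTC+00:30.
13:45 UTC + 0h30m = 14:15 local.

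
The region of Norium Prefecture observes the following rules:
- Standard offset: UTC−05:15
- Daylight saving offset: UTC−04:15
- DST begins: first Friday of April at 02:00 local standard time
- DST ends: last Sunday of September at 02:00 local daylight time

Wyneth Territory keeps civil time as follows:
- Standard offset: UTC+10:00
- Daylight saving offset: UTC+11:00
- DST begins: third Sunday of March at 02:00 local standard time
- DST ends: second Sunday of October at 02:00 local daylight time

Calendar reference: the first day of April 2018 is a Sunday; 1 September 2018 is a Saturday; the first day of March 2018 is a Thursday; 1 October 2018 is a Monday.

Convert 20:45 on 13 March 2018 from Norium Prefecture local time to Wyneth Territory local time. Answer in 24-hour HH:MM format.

1 April 2018 is a Sunday, so the first Friday is April 6.
1 September 2018 is a Saturday, so Sundays fall on 2, 9, 16, 23, 30; the last is September 30.
13 March 2018 does not fall between 6 April and 30 September, so daylight saving is not in effect and Norium Prefecture is at UTC−05:15.
20:45 Norium Prefecture + 5h15m = 02:00 UTC (rolling into the next day, 14 March 2018).
1 March 2018 is a Thursday, so the first Sunday is March 4 and the third is March 18.
1 October 2018 is a Monday, so the first Sunday is October 7 and the second is October 14.
At the standard offset (UTC+10:00), 02:00 UTC + 10h = 12:00 Wyneth Territory standard time.
The standard-time date in Wyneth Territory, 14 March 2018, is outside the daylight-saving period (18 March – 14 October), so Wyneth Territory is on standard time, UTC+10:00.
02:00 UTC + 10h = 12:00 Wyneth Territory.

12:00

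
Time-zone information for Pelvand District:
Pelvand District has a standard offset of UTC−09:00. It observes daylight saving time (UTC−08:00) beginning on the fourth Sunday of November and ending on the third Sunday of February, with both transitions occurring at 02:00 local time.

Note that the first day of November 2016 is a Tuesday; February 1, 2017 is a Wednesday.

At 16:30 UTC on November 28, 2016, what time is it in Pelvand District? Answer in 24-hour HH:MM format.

08:30

1 November 2016 is a Tuesday, so the first Sunday is November 6 and the fourth is November 27.
1 February 2017 is a Wednesday, so the first Sunday is February 5 and the third is February 19.
At the standard offset (UTC−09:00), 16:30 UTC − 9h = 07:30 Pelvand District standard time.
The standard-time date in Pelvand District, November 28, 2016, falls between 27 November 2016 and 19 February 2017, so daylight saving is in effect and Pelvand District is at UTC−08:00.
16:30 UTC − 8h = 08:30 local.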